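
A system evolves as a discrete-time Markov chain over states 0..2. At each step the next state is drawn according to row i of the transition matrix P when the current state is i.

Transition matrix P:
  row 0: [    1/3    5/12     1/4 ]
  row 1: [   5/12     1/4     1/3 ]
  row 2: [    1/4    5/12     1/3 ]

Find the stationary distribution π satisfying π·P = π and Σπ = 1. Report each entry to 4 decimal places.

π = [0.3377, 0.3571, 0.3052]

Balance equations π_j = Σ_i π_i·P[i][j]:
  π_0 = 1/3·π_0 + 5/12·π_1 + 1/4·π_2
  π_1 = 5/12·π_0 + 1/4·π_1 + 5/12·π_2
  normalize: π_0 + π_1 + π_2 = 1
Solving the linear system gives exactly π = [26/77, 5/14, 47/154].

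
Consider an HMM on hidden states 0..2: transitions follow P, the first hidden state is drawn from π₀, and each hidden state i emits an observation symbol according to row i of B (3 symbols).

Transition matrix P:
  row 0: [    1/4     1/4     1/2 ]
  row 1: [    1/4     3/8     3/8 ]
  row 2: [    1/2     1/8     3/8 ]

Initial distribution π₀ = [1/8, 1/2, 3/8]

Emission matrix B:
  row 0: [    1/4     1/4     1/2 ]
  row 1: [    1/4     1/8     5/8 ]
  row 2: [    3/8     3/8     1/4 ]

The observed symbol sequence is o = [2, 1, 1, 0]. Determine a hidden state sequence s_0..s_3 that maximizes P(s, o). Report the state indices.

path = [1, 2, 0, 2]

t=0: δ = [6.250e-02, 3.125e-01, 9.375e-02]  (obs o_0=2)
t=1: δ = [1.953e-02, 1.465e-02, 4.395e-02]  ψ = [1, 1, 1]  (obs o_1=1)
t=2: δ = [5.493e-03, 6.866e-04, 6.180e-03]  ψ = [2, 1, 2]  (obs o_2=1)
t=3: δ = [7.725e-04, 3.433e-04, 1.030e-03]  ψ = [2, 0, 0]  (obs o_3=0)
backtrack: best end state = 2; path = [1, 2, 0, 2]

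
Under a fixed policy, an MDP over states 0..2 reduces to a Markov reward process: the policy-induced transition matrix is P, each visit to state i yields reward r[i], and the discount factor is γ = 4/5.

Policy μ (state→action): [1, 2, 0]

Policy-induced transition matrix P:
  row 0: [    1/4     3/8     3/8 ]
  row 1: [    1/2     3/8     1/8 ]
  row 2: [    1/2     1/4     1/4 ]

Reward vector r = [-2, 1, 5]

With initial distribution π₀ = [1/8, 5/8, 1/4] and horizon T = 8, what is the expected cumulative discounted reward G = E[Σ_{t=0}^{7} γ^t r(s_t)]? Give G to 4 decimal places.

G = 3.8998

t=0: π = [0.1250, 0.6250, 0.2500], E[r] = 1.6250, γ^t·E[r] = 1.625000, running G = 1.625000
t=1: π = [0.4688, 0.3438, 0.1875], E[r] = 0.3438, γ^t·E[r] = 0.275000, running G = 1.900000
t=2: π = [0.3828, 0.3516, 0.2656], E[r] = 0.9141, γ^t·E[r] = 0.585000, running G = 2.485000
t=3: π = [0.4043, 0.3418, 0.2539], E[r] = 0.8027, γ^t·E[r] = 0.411000, running G = 2.896000
t=4: π = [0.3989, 0.3433, 0.2578], E[r] = 0.8345, γ^t·E[r] = 0.341800, running G = 3.237800
t=5: π = [0.4003, 0.3428, 0.2570], E[r] = 0.8270, γ^t·E[r] = 0.271000, running G = 3.508800
t=6: π = [0.3999, 0.3429, 0.2572], E[r] = 0.8289, γ^t·E[r] = 0.217304, running G = 3.726104
t=7: π = [0.4000, 0.3429, 0.2571], E[r] = 0.8285, γ^t·E[r] = 0.173744, running G = 3.899848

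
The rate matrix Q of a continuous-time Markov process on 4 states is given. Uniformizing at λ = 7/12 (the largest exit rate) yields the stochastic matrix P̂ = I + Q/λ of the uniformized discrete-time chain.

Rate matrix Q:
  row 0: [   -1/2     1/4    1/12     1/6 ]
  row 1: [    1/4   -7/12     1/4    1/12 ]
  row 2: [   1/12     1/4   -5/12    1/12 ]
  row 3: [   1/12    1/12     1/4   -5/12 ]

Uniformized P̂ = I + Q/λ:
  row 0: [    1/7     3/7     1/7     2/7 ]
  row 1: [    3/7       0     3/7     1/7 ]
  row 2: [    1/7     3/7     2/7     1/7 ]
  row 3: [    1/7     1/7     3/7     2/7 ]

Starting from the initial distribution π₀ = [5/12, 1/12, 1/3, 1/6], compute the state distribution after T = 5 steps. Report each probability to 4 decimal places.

π = [0.2143, 0.2638, 0.3184, 0.2034]

t=0: π = [0.4167, 0.0833, 0.3333, 0.1667]
t=1: π = [0.1667, 0.3452, 0.2619, 0.2262]
t=2: π = [0.2415, 0.2160, 0.3435, 0.1990]
t=3: π = [0.2046, 0.2792, 0.3105, 0.2058]
t=4: π = [0.2226, 0.2501, 0.3258, 0.2015]
t=5: π = [0.2143, 0.2638, 0.3184, 0.2034]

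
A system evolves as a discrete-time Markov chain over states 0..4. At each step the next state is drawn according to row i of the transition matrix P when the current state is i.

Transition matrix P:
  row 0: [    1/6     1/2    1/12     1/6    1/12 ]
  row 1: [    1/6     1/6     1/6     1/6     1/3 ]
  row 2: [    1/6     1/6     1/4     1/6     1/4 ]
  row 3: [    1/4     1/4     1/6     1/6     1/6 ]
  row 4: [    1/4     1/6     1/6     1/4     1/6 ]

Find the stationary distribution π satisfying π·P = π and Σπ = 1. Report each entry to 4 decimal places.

π = [0.1991, 0.2483, 0.1637, 0.1838, 0.2051]

Balance equations π_j = Σ_i π_i·P[i][j]:
  π_0 = 1/6·π_0 + 1/6·π_1 + 1/6·π_2 + 1/4·π_3 + 1/4·π_4
  π_1 = 1/2·π_0 + 1/6·π_1 + 1/6·π_2 + 1/4·π_3 + 1/6·π_4
  π_2 = 1/12·π_0 + 1/6·π_1 + 1/4·π_2 + 1/6·π_3 + 1/6·π_4
  π_3 = 1/6·π_0 + 1/6·π_1 + 1/6·π_2 + 1/6·π_3 + 1/4·π_4
  normalize: π_0 + π_1 + π_2 + π_3 + π_4 = 1
Solving the linear system gives exactly π = [2275/11428, 1419/5714, 1871/11428, 525/2857, 586/2857].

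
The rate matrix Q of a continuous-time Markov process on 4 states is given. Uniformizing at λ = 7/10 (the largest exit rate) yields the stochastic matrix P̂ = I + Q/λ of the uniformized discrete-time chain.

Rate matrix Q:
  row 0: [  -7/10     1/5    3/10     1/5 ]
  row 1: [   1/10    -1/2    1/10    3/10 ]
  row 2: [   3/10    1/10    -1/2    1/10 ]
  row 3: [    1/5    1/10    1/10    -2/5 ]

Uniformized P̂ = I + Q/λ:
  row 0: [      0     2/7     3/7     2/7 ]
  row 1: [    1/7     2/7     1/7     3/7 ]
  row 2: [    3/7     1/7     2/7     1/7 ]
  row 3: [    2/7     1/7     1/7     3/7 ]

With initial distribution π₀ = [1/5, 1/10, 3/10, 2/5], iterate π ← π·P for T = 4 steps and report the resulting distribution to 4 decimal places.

t=0: π = [0.2000, 0.1000, 0.3000, 0.4000]
t=1: π = [0.2571, 0.1857, 0.2429, 0.3143]
t=2: π = [0.2204, 0.2061, 0.2510, 0.3224]
t=3: π = [0.2292, 0.2038, 0.2417, 0.3254]
t=4: π = [0.2257, 0.2047, 0.2429, 0.3268]

π = [0.2257, 0.2047, 0.2429, 0.3268]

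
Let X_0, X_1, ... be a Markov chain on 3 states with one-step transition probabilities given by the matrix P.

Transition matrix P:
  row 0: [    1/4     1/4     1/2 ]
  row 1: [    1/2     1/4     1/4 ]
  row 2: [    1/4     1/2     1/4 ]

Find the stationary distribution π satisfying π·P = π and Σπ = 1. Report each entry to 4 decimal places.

π = [0.3333, 0.3333, 0.3333]

Balance equations π_j = Σ_i π_i·P[i][j]:
  π_0 = 1/4·π_0 + 1/2·π_1 + 1/4·π_2
  π_1 = 1/4·π_0 + 1/4·π_1 + 1/2·π_2
  normalize: π_0 + π_1 + π_2 = 1
Solving the linear system gives exactly π = [1/3, 1/3, 1/3].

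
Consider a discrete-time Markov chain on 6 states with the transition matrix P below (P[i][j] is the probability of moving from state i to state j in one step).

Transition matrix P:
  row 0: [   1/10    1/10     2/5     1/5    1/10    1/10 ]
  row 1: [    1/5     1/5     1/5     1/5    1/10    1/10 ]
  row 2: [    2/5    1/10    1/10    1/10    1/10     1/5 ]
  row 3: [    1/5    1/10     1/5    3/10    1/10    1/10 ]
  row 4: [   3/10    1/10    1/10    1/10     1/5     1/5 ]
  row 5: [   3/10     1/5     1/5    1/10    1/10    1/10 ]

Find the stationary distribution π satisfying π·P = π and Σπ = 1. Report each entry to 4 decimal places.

Balance equations π_j = Σ_i π_i·P[i][j]:
  π_0 = 1/10·π_0 + 1/5·π_1 + 2/5·π_2 + 1/5·π_3 + 3/10·π_4 + 3/10·π_5
  π_1 = 1/10·π_0 + 1/5·π_1 + 1/10·π_2 + 1/10·π_3 + 1/10·π_4 + 1/5·π_5
  π_2 = 2/5·π_0 + 1/5·π_1 + 1/10·π_2 + 1/5·π_3 + 1/10·π_4 + 1/5·π_5
  π_3 = 1/5·π_0 + 1/5·π_1 + 1/10·π_2 + 3/10·π_3 + 1/10·π_4 + 1/10·π_5
  π_4 = 1/10·π_0 + 1/10·π_1 + 1/10·π_2 + 1/10·π_3 + 1/5·π_4 + 1/10·π_5
  normalize: π_0 + π_1 + π_2 + π_3 + π_4 + π_5 = 1
Solving the linear system gives exactly π = [2557/10512, 147/1168, 1135/5256, 1799/10512, 1/9, 155/1168].

π = [0.2432, 0.1259, 0.2159, 0.1711, 0.1111, 0.1327]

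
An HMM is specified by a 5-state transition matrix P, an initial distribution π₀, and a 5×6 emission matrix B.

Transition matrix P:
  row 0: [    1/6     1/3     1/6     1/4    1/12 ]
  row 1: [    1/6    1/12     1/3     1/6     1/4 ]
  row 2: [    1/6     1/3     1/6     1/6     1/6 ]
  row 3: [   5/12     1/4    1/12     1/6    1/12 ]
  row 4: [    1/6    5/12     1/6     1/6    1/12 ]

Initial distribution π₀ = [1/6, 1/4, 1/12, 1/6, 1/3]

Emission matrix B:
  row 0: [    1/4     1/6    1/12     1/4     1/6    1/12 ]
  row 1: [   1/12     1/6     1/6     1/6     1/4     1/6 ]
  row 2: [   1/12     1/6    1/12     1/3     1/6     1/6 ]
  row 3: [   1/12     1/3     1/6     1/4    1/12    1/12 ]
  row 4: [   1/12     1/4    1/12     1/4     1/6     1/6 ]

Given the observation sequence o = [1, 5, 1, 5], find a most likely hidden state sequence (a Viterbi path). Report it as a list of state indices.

path = [4, 1, 4, 1]

t=0: δ = [2.778e-02, 4.167e-02, 1.389e-02, 5.556e-02, 8.333e-02]  (obs o_0=1)
t=1: δ = [1.929e-03, 5.787e-03, 2.315e-03, 1.157e-03, 1.736e-03]  ψ = [3, 4, 1, 4, 1]  (obs o_1=5)
t=2: δ = [1.608e-04, 1.286e-04, 3.215e-04, 3.215e-04, 3.617e-04]  ψ = [1, 2, 1, 1, 1]  (obs o_2=1)
t=3: δ = [1.116e-05, 2.512e-05, 1.005e-05, 5.023e-06, 8.931e-06]  ψ = [3, 4, 4, 4, 2]  (obs o_3=5)
backtrack: best end state = 1; path = [4, 1, 4, 1]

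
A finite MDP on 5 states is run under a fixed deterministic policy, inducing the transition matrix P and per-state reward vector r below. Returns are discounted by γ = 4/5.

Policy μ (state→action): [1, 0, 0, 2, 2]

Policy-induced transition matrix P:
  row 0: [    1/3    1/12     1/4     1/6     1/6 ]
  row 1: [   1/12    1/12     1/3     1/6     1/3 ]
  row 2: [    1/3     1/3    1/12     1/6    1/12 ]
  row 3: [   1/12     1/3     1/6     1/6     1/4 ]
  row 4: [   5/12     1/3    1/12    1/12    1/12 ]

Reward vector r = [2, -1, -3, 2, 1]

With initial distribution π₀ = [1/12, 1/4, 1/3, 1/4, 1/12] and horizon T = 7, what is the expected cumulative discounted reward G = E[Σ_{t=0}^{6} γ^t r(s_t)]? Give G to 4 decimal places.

G = 0.0532

t=0: π = [0.0833, 0.2500, 0.3333, 0.2500, 0.0833], E[r] = -0.5000, γ^t·E[r] = -0.500000, running G = -0.500000
t=1: π = [0.2153, 0.2500, 0.1806, 0.1597, 0.1944], E[r] = 0.1528, γ^t·E[r] = 0.122222, running G = -0.377778
t=2: π = [0.2471, 0.2170, 0.1950, 0.1505, 0.1904], E[r] = 0.1834, γ^t·E[r] = 0.117407, running G = -0.260370
t=3: π = [0.2573, 0.2173, 0.1913, 0.1508, 0.1833], E[r] = 0.2083, γ^t·E[r] = 0.106642, running G = -0.153728
t=4: π = [0.2566, 0.2147, 0.1931, 0.1514, 0.1842], E[r] = 0.2062, γ^t·E[r] = 0.084446, running G = -0.069282
t=5: π = [0.2572, 0.2155, 0.1924, 0.1513, 0.1836], E[r] = 0.2079, γ^t·E[r] = 0.068130, running G = -0.001152
t=6: π = [0.2569, 0.2152, 0.1927, 0.1514, 0.1839], E[r] = 0.2072, γ^t·E[r] = 0.054325, running G = 0.053173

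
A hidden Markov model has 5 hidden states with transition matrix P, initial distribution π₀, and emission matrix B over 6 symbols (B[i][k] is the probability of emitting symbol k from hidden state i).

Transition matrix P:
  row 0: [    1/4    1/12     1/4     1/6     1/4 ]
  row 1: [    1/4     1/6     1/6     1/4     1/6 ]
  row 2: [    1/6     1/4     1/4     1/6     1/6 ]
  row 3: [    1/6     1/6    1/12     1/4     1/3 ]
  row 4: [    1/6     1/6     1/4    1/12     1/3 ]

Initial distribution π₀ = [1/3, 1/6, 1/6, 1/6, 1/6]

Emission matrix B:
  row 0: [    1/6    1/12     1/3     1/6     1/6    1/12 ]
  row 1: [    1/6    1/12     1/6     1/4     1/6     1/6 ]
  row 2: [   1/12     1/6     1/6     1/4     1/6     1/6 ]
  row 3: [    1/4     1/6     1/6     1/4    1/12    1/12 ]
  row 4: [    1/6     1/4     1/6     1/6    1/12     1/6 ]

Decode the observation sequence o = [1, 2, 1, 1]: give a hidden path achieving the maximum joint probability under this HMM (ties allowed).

path = [4, 4, 4, 4]

t=0: δ = [2.778e-02, 1.389e-02, 2.778e-02, 2.778e-02, 4.167e-02]  (obs o_0=1)
t=1: δ = [2.315e-03, 1.157e-03, 1.736e-03, 1.157e-03, 2.315e-03]  ψ = [0, 2, 4, 3, 4]  (obs o_1=2)
t=2: δ = [4.823e-05, 3.617e-05, 9.645e-05, 6.430e-05, 1.929e-04]  ψ = [0, 2, 0, 0, 4]  (obs o_2=1)
t=3: δ = [2.679e-06, 2.679e-06, 8.038e-06, 2.679e-06, 1.608e-05]  ψ = [4, 4, 4, 2, 4]  (obs o_3=1)
backtrack: best end state = 4; path = [4, 4, 4, 4]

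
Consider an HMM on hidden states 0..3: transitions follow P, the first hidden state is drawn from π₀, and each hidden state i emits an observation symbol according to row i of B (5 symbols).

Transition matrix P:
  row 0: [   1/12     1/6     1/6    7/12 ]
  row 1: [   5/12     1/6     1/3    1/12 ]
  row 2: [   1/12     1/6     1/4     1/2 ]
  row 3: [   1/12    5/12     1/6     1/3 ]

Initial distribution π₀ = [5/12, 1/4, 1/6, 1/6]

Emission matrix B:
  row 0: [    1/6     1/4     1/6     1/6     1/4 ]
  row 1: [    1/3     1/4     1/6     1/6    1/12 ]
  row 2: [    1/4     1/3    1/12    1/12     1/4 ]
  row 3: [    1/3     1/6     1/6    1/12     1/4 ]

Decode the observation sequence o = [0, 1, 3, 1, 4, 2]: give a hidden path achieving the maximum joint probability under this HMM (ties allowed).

path = [0, 3, 1, 0, 3, 1]

t=0: δ = [6.944e-02, 8.333e-02, 4.167e-02, 5.556e-02]  (obs o_0=0)
t=1: δ = [8.681e-03, 5.787e-03, 9.259e-03, 6.752e-03]  ψ = [1, 3, 1, 0]  (obs o_1=1)
t=2: δ = [4.019e-04, 4.689e-04, 1.929e-04, 4.220e-04]  ψ = [1, 3, 2, 0]  (obs o_2=3)
t=3: δ = [4.884e-05, 4.396e-05, 5.210e-05, 3.907e-05]  ψ = [1, 3, 1, 0]  (obs o_3=1)
t=4: δ = [4.579e-06, 1.357e-06, 3.663e-06, 7.122e-06]  ψ = [1, 3, 1, 0]  (obs o_4=4)
t=5: δ = [9.892e-08, 4.946e-07, 9.892e-08, 4.451e-07]  ψ = [3, 3, 3, 0]  (obs o_5=2)
backtrack: best end state = 1; path = [0, 3, 1, 0, 3, 1]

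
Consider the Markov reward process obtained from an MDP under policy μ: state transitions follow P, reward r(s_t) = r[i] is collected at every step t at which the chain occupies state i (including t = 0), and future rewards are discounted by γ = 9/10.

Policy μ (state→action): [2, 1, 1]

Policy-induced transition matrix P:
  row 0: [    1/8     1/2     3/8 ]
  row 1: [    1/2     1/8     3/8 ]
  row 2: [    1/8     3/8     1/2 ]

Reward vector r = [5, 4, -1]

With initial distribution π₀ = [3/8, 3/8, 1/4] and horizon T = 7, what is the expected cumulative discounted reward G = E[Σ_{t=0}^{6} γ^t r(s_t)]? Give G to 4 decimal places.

t=0: π = [0.3750, 0.3750, 0.2500], E[r] = 3.1250, γ^t·E[r] = 3.125000, running G = 3.125000
t=1: π = [0.2656, 0.3281, 0.4063], E[r] = 2.2344, γ^t·E[r] = 2.010938, running G = 5.135938
t=2: π = [0.2480, 0.3262, 0.4258], E[r] = 2.1191, γ^t·E[r] = 1.716504, running G = 6.852441
t=3: π = [0.2473, 0.3245, 0.4282], E[r] = 2.1062, γ^t·E[r] = 1.535421, running G = 8.387862
t=4: π = [0.2467, 0.3248, 0.4285], E[r] = 2.1040, γ^t·E[r] = 1.380457, running G = 9.768319
t=5: π = [0.2468, 0.3246, 0.4286], E[r] = 2.1040, γ^t·E[r] = 1.242373, running G = 11.010692
t=6: π = [0.2467, 0.3247, 0.4286], E[r] = 2.1039, γ^t·E[r] = 1.118090, running G = 12.128782

G = 12.1288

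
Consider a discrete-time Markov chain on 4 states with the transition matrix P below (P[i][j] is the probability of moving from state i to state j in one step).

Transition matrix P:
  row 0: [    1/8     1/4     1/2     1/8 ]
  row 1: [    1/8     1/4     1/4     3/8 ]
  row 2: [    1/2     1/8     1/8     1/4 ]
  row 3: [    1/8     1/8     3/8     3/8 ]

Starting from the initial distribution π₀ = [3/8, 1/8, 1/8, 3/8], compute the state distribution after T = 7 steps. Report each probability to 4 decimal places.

t=0: π = [0.3750, 0.1250, 0.1250, 0.3750]
t=1: π = [0.1719, 0.1875, 0.3750, 0.2656]
t=2: π = [0.2656, 0.1699, 0.2793, 0.2852]
t=3: π = [0.2297, 0.1794, 0.3171, 0.2737]
t=4: π = [0.2439, 0.1761, 0.3020, 0.2779]
t=5: π = [0.2383, 0.1775, 0.3080, 0.2763]
t=6: π = [0.2405, 0.1770, 0.3056, 0.2769]
t=7: π = [0.2396, 0.1772, 0.3065, 0.2767]

π = [0.2396, 0.1772, 0.3065, 0.2767]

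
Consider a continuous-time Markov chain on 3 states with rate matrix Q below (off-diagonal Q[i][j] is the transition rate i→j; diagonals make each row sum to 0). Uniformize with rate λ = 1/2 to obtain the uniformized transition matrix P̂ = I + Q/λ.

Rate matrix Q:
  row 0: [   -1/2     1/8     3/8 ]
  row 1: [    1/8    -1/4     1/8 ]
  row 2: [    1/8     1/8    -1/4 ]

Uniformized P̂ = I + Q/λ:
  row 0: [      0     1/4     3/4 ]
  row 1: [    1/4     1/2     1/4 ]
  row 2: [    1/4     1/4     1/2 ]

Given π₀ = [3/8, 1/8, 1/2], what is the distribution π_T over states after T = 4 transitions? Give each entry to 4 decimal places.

π = [0.2007, 0.3325, 0.4668]

t=0: π = [0.3750, 0.1250, 0.5000]
t=1: π = [0.1563, 0.2813, 0.5625]
t=2: π = [0.2109, 0.3203, 0.4688]
t=3: π = [0.1973, 0.3301, 0.4727]
t=4: π = [0.2007, 0.3325, 0.4668]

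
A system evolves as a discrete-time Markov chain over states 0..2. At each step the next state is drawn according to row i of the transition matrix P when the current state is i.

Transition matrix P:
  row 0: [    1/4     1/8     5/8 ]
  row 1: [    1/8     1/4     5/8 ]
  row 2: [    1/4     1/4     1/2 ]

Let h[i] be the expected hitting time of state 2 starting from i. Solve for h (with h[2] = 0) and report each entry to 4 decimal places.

First-step conditioning: h[2] = 0; for i ≠ 2, h[i] = 1 + Σ_k P[i][k]·h[k].
  h[0] = 1 + 1/4·h[0] + 1/8·h[1]
  h[1] = 1 + 1/8·h[0] + 1/4·h[1]
Solving the 2×2 linear system over states ≠ 2 gives exactly h = [8/5, 8/5, 0] (h[2] = 0 is the target).

h = [1.6000, 1.6000, 0.0000]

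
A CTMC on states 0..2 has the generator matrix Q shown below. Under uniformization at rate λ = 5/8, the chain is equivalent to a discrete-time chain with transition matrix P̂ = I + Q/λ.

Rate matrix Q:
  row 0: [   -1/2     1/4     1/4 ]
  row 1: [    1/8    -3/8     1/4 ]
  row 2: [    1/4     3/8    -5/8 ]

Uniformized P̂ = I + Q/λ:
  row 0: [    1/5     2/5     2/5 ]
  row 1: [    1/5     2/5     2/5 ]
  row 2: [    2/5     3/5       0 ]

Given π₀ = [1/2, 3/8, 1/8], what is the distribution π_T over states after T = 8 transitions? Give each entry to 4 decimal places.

t=0: π = [0.5000, 0.3750, 0.1250]
t=1: π = [0.2250, 0.4250, 0.3500]
t=2: π = [0.2700, 0.4700, 0.2600]
t=3: π = [0.2520, 0.4520, 0.2960]
t=4: π = [0.2592, 0.4592, 0.2816]
t=5: π = [0.2563, 0.4563, 0.2874]
t=6: π = [0.2575, 0.4575, 0.2851]
t=7: π = [0.2570, 0.4570, 0.2860]
t=8: π = [0.2572, 0.4572, 0.2856]

π = [0.2572, 0.4572, 0.2856]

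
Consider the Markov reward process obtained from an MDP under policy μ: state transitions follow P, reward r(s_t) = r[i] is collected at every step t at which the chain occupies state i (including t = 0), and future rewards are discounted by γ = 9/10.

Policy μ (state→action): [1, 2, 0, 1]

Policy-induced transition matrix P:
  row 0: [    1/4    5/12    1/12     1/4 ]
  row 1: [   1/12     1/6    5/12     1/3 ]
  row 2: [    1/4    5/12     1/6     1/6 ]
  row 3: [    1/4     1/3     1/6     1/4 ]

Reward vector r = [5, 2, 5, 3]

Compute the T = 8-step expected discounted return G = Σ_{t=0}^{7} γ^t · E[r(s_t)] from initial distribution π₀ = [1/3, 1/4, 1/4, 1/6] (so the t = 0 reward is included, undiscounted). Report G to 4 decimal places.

t=0: π = [0.3333, 0.2500, 0.2500, 0.1667], E[r] = 3.9167, γ^t·E[r] = 3.916667, running G = 3.916667
t=1: π = [0.2083, 0.3403, 0.2014, 0.2500], E[r] = 3.4792, γ^t·E[r] = 3.131250, running G = 7.047917
t=2: π = [0.1933, 0.3108, 0.2344, 0.2616], E[r] = 3.5446, γ^t·E[r] = 2.871094, running G = 9.919010
t=3: π = [0.1982, 0.3172, 0.2283, 0.2564], E[r] = 3.5357, γ^t·E[r] = 2.577551, running G = 12.496561
t=4: π = [0.1971, 0.3160, 0.2294, 0.2574], E[r] = 3.5372, γ^t·E[r] = 2.320726, running G = 14.817288
t=5: π = [0.1973, 0.3162, 0.2292, 0.2572], E[r] = 3.5369, γ^t·E[r] = 2.088523, running G = 16.905810
t=6: π = [0.1973, 0.3162, 0.2293, 0.2572], E[r] = 3.5370, γ^t·E[r] = 1.879690, running G = 18.785500
t=7: π = [0.1973, 0.3162, 0.2293, 0.2572], E[r] = 3.5370, γ^t·E[r] = 1.691718, running G = 20.477218

G = 20.4772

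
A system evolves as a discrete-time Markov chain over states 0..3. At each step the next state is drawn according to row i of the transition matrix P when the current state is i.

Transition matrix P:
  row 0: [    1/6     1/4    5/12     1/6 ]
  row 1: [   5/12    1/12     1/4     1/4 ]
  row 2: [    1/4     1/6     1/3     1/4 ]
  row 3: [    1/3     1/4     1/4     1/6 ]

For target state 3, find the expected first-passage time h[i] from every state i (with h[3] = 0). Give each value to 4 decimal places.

h = [4.7162, 4.4279, 4.3755, 0.0000]

First-step conditioning: h[3] = 0; for i ≠ 3, h[i] = 1 + Σ_k P[i][k]·h[k].
  h[0] = 1 + 1/6·h[0] + 1/4·h[1] + 5/12·h[2]
  h[1] = 1 + 5/12·h[0] + 1/12·h[1] + 1/4·h[2]
  h[2] = 1 + 1/4·h[0] + 1/6·h[1] + 1/3·h[2]
Solving the 3×3 linear system over states ≠ 3 gives exactly h = [1080/229, 1014/229, 1002/229, 0] (h[3] = 0 is the target).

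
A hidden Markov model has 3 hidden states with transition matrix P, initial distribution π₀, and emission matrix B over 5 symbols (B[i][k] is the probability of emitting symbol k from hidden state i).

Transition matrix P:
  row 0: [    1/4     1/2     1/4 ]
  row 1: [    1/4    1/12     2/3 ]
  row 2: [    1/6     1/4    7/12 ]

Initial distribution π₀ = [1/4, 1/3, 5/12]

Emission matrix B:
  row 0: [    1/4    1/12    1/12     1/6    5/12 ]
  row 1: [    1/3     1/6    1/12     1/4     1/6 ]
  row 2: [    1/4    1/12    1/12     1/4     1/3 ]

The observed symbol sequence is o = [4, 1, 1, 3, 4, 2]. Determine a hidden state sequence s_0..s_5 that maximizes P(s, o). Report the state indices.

path = [0, 1, 2, 2, 2, 2]

t=0: δ = [1.042e-01, 5.556e-02, 1.389e-01]  (obs o_0=4)
t=1: δ = [2.170e-03, 8.681e-03, 6.752e-03]  ψ = [0, 0, 2]  (obs o_1=1)
t=2: δ = [1.808e-04, 2.813e-04, 4.823e-04]  ψ = [1, 2, 1]  (obs o_2=1)
t=3: δ = [1.340e-05, 3.014e-05, 7.033e-05]  ψ = [2, 2, 2]  (obs o_3=3)
t=4: δ = [4.884e-06, 2.930e-06, 1.368e-05]  ψ = [2, 2, 2]  (obs o_4=4)
t=5: δ = [1.899e-07, 2.849e-07, 6.648e-07]  ψ = [2, 2, 2]  (obs o_5=2)
backtrack: best end state = 2; path = [0, 1, 2, 2, 2, 2]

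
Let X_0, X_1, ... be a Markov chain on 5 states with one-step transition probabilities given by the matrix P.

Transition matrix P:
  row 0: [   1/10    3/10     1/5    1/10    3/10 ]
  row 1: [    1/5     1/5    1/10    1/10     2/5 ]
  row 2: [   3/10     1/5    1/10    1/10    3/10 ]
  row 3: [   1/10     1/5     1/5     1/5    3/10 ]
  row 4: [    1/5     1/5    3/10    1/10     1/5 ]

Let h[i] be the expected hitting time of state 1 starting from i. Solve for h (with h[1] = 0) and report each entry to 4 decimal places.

First-step conditioning: h[1] = 0; for i ≠ 1, h[i] = 1 + Σ_k P[i][k]·h[k].
  h[0] = 1 + 1/10·h[0] + 1/5·h[2] + 1/10·h[3] + 3/10·h[4]
  h[2] = 1 + 3/10·h[0] + 1/10·h[2] + 1/10·h[3] + 3/10·h[4]
  h[3] = 1 + 1/10·h[0] + 1/5·h[2] + 1/5·h[3] + 3/10·h[4]
  h[4] = 1 + 1/5·h[0] + 3/10·h[2] + 1/10·h[3] + 1/5·h[4]
Solving the 4×4 linear system over states ≠ 1 gives exactly h = [5445/1312, 0, 1485/328, 3025/656, 5985/1312] (h[1] = 0 is the target).

h = [4.1502, 0.0000, 4.5274, 4.6113, 4.5617]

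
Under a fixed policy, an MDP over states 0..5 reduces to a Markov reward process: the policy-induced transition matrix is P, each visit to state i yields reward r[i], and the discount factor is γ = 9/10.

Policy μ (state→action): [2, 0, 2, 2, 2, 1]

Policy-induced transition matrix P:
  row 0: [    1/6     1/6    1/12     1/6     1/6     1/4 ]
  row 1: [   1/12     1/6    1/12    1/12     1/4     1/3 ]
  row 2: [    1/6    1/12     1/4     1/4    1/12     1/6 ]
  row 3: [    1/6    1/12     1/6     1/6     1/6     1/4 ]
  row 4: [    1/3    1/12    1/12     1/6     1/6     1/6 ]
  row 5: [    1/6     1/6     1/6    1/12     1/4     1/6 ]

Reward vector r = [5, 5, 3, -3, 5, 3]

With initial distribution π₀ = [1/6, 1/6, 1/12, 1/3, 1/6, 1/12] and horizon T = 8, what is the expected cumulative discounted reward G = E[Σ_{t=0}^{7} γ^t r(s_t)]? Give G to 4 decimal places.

G = 16.5098

t=0: π = [0.1667, 0.1667, 0.0833, 0.3333, 0.1667, 0.0833], E[r] = 2.0000, γ^t·E[r] = 2.000000, running G = 2.000000
t=1: π = [0.1806, 0.1181, 0.1319, 0.1528, 0.1806, 0.2361], E[r] = 3.0417, γ^t·E[r] = 2.737500, running G = 4.737500
t=2: π = [0.1869, 0.1279, 0.1377, 0.1481, 0.1852, 0.2141], E[r] = 3.1111, γ^t·E[r] = 2.520000, running G = 7.257500
t=3: π = [0.1869, 0.1274, 0.1365, 0.1496, 0.1837, 0.2159], E[r] = 3.0981, γ^t·E[r] = 2.258508, running G = 9.516008
t=4: π = [0.1867, 0.1275, 0.1365, 0.1494, 0.1839, 0.2159], E[r] = 3.0996, γ^t·E[r] = 2.033638, running G = 11.549646
t=5: π = [0.1867, 0.1275, 0.1365, 0.1494, 0.1839, 0.2159], E[r] = 3.0997, γ^t·E[r] = 1.830331, running G = 13.379977
t=6: π = [0.1867, 0.1275, 0.1365, 0.1494, 0.1839, 0.2159], E[r] = 3.0997, γ^t·E[r] = 1.647293, running G = 15.027270
t=7: π = [0.1867, 0.1275, 0.1365, 0.1494, 0.1839, 0.2159], E[r] = 3.0997, γ^t·E[r] = 1.482565, running G = 16.509835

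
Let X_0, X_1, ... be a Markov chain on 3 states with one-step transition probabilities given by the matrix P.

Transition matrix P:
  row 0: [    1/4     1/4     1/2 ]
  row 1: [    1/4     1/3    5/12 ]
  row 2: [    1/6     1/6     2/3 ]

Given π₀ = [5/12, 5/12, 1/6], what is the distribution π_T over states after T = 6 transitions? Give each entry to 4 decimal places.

π = [0.2019, 0.2202, 0.5779]

t=0: π = [0.4167, 0.4167, 0.1667]
t=1: π = [0.2361, 0.2708, 0.4931]
t=2: π = [0.2089, 0.2315, 0.5596]
t=3: π = [0.2034, 0.2227, 0.5740]
t=4: π = [0.2022, 0.2207, 0.5771]
t=5: π = [0.2019, 0.2203, 0.5778]
t=6: π = [0.2019, 0.2202, 0.5779]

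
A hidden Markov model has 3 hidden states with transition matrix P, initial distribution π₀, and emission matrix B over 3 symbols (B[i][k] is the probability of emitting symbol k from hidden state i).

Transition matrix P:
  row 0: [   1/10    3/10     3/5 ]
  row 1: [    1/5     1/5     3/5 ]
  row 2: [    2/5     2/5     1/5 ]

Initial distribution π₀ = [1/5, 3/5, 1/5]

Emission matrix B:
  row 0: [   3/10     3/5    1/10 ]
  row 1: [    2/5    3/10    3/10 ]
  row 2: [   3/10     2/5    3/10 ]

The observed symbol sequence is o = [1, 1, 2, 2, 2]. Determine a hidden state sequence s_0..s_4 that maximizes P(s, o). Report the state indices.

t=0: δ = [1.200e-01, 1.800e-01, 8.000e-02]  (obs o_0=1)
t=1: δ = [2.160e-02, 1.080e-02, 4.320e-02]  ψ = [1, 0, 1]  (obs o_1=1)
t=2: δ = [1.728e-03, 5.184e-03, 3.888e-03]  ψ = [2, 2, 0]  (obs o_2=2)
t=3: δ = [1.555e-04, 4.666e-04, 9.331e-04]  ψ = [2, 2, 1]  (obs o_3=2)
t=4: δ = [3.732e-05, 1.120e-04, 8.398e-05]  ψ = [2, 2, 1]  (obs o_4=2)
backtrack: best end state = 1; path = [1, 2, 1, 2, 1]

path = [1, 2, 1, 2, 1]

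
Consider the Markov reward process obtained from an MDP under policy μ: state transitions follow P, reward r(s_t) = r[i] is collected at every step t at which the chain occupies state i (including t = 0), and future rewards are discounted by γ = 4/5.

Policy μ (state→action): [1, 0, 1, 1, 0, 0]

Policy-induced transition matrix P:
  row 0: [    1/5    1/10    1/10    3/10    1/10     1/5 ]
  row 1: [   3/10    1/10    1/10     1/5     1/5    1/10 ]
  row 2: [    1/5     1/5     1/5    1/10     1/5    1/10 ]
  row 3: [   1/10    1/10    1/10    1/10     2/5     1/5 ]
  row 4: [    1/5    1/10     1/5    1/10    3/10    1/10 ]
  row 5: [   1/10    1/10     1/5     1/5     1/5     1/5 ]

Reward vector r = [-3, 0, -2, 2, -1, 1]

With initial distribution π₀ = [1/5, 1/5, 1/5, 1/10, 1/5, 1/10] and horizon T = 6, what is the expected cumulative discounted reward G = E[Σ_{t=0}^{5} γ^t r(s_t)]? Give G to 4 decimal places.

G = -2.5596

t=0: π = [0.2000, 0.2000, 0.2000, 0.1000, 0.2000, 0.1000], E[r] = -0.9000, γ^t·E[r] = -0.900000, running G = -0.900000
t=1: π = [0.2000, 0.1200, 0.1500, 0.1700, 0.2200, 0.1400], E[r] = -0.6400, γ^t·E[r] = -0.512000, running G = -1.412000
t=2: π = [0.1810, 0.1150, 0.1510, 0.1660, 0.2360, 0.1510], E[r] = -0.5980, γ^t·E[r] = -0.382720, running G = -1.794720
t=3: π = [0.1798, 0.1151, 0.1538, 0.1628, 0.2387, 0.1498], E[r] = -0.6103, γ^t·E[r] = -0.312474, running G = -2.107194
t=4: π = [0.1803, 0.1154, 0.1542, 0.1625, 0.2385, 0.1492], E[r] = -0.6135, γ^t·E[r] = -0.251298, running G = -2.358491
t=5: π = [0.1804, 0.1154, 0.1542, 0.1625, 0.2383, 0.1492], E[r] = -0.6136, γ^t·E[r] = -0.201059, running G = -2.559550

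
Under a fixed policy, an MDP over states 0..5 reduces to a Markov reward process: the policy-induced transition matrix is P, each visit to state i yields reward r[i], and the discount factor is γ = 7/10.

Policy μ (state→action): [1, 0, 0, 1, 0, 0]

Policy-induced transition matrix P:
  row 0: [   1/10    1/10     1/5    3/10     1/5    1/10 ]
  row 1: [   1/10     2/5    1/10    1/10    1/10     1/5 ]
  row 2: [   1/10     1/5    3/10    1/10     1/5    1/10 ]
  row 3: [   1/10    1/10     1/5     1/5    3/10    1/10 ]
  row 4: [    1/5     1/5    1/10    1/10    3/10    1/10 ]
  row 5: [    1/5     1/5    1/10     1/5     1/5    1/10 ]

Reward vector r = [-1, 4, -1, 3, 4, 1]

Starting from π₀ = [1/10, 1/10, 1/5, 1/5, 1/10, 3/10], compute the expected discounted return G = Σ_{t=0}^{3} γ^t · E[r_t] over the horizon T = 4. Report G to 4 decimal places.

t=0: π = [0.1000, 0.1000, 0.2000, 0.2000, 0.1000, 0.3000], E[r] = 1.4000, γ^t·E[r] = 1.400000, running G = 1.400000
t=1: π = [0.1400, 0.1900, 0.1700, 0.1700, 0.2200, 0.1100], E[r] = 1.9500, γ^t·E[r] = 1.365000, running G = 2.765000
t=2: π = [0.1330, 0.2070, 0.1650, 0.1560, 0.2200, 0.1190], E[r] = 1.9970, γ^t·E[r] = 0.978530, running G = 3.743530
t=3: π = [0.1339, 0.2125, 0.1619, 0.1541, 0.2169, 0.1207], E[r] = 2.0048, γ^t·E[r] = 0.687646, running G = 4.431176

G = 4.4312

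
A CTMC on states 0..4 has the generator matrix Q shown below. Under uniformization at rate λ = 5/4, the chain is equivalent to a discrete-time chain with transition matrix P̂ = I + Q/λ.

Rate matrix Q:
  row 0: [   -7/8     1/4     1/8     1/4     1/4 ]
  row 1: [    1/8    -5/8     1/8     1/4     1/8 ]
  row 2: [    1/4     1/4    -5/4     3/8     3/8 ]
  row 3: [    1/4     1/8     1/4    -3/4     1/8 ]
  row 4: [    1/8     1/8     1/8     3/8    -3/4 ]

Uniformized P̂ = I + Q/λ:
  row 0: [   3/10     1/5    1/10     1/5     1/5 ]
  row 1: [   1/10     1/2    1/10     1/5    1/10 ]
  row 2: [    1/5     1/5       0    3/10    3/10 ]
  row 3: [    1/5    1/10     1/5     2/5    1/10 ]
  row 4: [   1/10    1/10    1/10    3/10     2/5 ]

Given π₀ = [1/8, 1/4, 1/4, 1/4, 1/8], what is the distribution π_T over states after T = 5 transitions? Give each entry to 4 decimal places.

t=0: π = [0.1250, 0.2500, 0.2500, 0.2500, 0.1250]
t=1: π = [0.1750, 0.2375, 0.1000, 0.2875, 0.2000]
t=2: π = [0.1738, 0.2225, 0.1188, 0.2875, 0.1975]
t=3: π = [0.1754, 0.2183, 0.1169, 0.2891, 0.2004]
t=4: π = [0.1757, 0.2165, 0.1172, 0.2896, 0.2010]
t=5: π = [0.1758, 0.2159, 0.1172, 0.2897, 0.2013]

π = [0.1758, 0.2159, 0.1172, 0.2897, 0.2013]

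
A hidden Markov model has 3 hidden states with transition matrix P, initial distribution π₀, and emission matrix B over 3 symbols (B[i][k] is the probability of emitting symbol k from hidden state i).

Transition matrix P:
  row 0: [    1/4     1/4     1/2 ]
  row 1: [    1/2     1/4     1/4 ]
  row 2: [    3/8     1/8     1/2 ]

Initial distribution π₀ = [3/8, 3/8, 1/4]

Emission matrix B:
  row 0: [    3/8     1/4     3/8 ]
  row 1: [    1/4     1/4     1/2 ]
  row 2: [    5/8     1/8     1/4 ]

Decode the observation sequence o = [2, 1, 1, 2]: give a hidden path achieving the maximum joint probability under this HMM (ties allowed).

path = [1, 0, 1, 0]

t=0: δ = [1.406e-01, 1.875e-01, 6.250e-02]  (obs o_0=2)
t=1: δ = [2.344e-02, 1.172e-02, 8.789e-03]  ψ = [1, 1, 0]  (obs o_1=1)
t=2: δ = [1.465e-03, 1.465e-03, 1.465e-03]  ψ = [0, 0, 0]  (obs o_2=1)
t=3: δ = [2.747e-04, 1.831e-04, 1.831e-04]  ψ = [1, 0, 0]  (obs o_3=2)
backtrack: best end state = 0; path = [1, 0, 1, 0]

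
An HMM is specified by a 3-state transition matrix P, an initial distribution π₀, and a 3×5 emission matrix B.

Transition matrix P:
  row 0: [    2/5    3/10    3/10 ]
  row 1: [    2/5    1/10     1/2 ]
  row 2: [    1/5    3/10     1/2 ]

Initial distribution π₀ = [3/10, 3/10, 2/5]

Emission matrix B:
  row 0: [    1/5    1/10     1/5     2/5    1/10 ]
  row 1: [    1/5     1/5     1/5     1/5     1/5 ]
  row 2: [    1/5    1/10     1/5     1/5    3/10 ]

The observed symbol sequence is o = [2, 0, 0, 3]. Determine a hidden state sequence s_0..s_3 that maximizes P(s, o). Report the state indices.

t=0: δ = [6.000e-02, 6.000e-02, 8.000e-02]  (obs o_0=2)
t=1: δ = [4.800e-03, 4.800e-03, 8.000e-03]  ψ = [0, 2, 2]  (obs o_1=0)
t=2: δ = [3.840e-04, 4.800e-04, 8.000e-04]  ψ = [0, 2, 2]  (obs o_2=0)
t=3: δ = [7.680e-05, 4.800e-05, 8.000e-05]  ψ = [1, 2, 2]  (obs o_3=3)
backtrack: best end state = 2; path = [2, 2, 2, 2]

path = [2, 2, 2, 2]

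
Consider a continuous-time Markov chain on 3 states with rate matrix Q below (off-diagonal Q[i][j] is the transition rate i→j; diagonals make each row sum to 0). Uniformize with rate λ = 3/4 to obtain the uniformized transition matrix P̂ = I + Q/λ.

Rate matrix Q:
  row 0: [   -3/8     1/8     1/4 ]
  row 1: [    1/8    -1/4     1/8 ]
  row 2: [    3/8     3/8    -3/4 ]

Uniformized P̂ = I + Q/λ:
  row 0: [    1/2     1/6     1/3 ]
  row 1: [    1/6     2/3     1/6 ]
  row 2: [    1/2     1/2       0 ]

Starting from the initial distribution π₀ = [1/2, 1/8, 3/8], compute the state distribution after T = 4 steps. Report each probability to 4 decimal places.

t=0: π = [0.5000, 0.1250, 0.3750]
t=1: π = [0.4583, 0.3542, 0.1875]
t=2: π = [0.3819, 0.4063, 0.2118]
t=3: π = [0.3646, 0.4404, 0.1950]
t=4: π = [0.3532, 0.4519, 0.1949]

π = [0.3532, 0.4519, 0.1949]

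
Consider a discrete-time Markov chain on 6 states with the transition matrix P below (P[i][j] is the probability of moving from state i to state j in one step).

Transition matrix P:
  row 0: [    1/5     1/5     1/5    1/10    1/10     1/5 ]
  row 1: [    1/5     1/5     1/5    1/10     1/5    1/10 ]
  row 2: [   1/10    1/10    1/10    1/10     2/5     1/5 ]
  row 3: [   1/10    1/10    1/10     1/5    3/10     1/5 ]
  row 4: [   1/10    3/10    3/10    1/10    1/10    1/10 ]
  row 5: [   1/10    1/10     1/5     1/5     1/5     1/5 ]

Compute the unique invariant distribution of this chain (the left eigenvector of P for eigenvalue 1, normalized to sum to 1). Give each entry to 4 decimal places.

π = [0.1304, 0.1736, 0.1897, 0.1290, 0.2162, 0.1610]

Balance equations π_j = Σ_i π_i·P[i][j]:
  π_0 = 1/5·π_0 + 1/5·π_1 + 1/10·π_2 + 1/10·π_3 + 1/10·π_4 + 1/10·π_5
  π_1 = 1/5·π_0 + 1/5·π_1 + 1/10·π_2 + 1/10·π_3 + 3/10·π_4 + 1/10·π_5
  π_2 = 1/5·π_0 + 1/5·π_1 + 1/10·π_2 + 1/10·π_3 + 3/10·π_4 + 1/5·π_5
  π_3 = 1/10·π_0 + 1/10·π_1 + 1/10·π_2 + 1/5·π_3 + 1/10·π_4 + 1/5·π_5
  π_4 = 1/10·π_0 + 1/5·π_1 + 2/5·π_2 + 3/10·π_3 + 1/10·π_4 + 1/5·π_5
  normalize: π_0 + π_1 + π_2 + π_3 + π_4 + π_5 = 1
Solving the linear system gives exactly π = [6228/47759, 8293/47759, 9062/47759, 6161/47759, 10325/47759, 7690/47759].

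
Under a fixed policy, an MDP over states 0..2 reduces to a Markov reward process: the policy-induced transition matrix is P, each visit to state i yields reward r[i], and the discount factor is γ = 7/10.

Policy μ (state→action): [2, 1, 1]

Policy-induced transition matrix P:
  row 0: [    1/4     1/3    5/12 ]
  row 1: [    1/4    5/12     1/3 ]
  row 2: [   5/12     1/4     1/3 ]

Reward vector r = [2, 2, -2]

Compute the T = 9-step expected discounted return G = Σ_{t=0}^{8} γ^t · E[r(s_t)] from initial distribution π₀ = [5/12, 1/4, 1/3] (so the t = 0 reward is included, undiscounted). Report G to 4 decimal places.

G = 1.8811

t=0: π = [0.4167, 0.2500, 0.3333], E[r] = 0.6667, γ^t·E[r] = 0.666667, running G = 0.666667
t=1: π = [0.3056, 0.3264, 0.3681], E[r] = 0.5278, γ^t·E[r] = 0.369444, running G = 1.036111
t=2: π = [0.3113, 0.3299, 0.3588], E[r] = 0.5648, γ^t·E[r] = 0.276759, running G = 1.312870
t=3: π = [0.3098, 0.3309, 0.3593], E[r] = 0.5629, γ^t·E[r] = 0.193070, running G = 1.505940
t=4: π = [0.3099, 0.3310, 0.3591], E[r] = 0.5634, γ^t·E[r] = 0.135272, running G = 1.641213
t=5: π = [0.3099, 0.3310, 0.3592], E[r] = 0.5634, γ^t·E[r] = 0.094686, running G = 1.735899
t=6: π = [0.3099, 0.3310, 0.3592], E[r] = 0.5634, γ^t·E[r] = 0.066281, running G = 1.802180
t=7: π = [0.3099, 0.3310, 0.3592], E[r] = 0.5634, γ^t·E[r] = 0.046397, running G = 1.848577
t=8: π = [0.3099, 0.3310, 0.3592], E[r] = 0.5634, γ^t·E[r] = 0.032478, running G = 1.881054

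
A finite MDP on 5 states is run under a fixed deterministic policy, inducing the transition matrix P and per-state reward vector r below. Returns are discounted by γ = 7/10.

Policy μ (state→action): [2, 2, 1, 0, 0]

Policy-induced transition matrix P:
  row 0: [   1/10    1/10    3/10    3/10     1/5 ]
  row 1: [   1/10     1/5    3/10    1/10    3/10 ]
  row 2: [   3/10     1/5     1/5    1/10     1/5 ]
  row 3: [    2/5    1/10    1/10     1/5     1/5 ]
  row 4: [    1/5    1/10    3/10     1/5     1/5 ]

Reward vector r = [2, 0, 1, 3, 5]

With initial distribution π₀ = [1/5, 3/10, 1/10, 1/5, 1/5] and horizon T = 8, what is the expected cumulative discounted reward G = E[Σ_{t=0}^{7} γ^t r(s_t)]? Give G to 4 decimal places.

t=0: π = [0.2000, 0.3000, 0.1000, 0.2000, 0.2000], E[r] = 2.1000, γ^t·E[r] = 2.100000, running G = 2.100000
t=1: π = [0.2000, 0.1400, 0.2500, 0.1800, 0.2300], E[r] = 2.3400, γ^t·E[r] = 1.638000, running G = 3.738000
t=2: π = [0.2270, 0.1390, 0.2390, 0.1810, 0.2140], E[r] = 2.3060, γ^t·E[r] = 1.129940, running G = 4.867940
t=3: π = [0.2235, 0.1378, 0.2399, 0.1849, 0.2139], E[r] = 2.3111, γ^t·E[r] = 0.792707, running G = 5.660647
t=4: π = [0.2248, 0.1378, 0.2390, 0.1846, 0.2138], E[r] = 2.3114, γ^t·E[r] = 0.554955, running G = 6.215602
t=5: π = [0.2246, 0.1377, 0.2392, 0.1848, 0.2138], E[r] = 2.3116, γ^t·E[r] = 0.388510, running G = 6.604112
t=6: π = [0.2247, 0.1377, 0.2391, 0.1848, 0.2138], E[r] = 2.3116, γ^t·E[r] = 0.271955, running G = 6.876067
t=7: π = [0.2246, 0.1377, 0.2391, 0.1848, 0.2138], E[r] = 2.3116, γ^t·E[r] = 0.190370, running G = 7.066437

G = 7.0664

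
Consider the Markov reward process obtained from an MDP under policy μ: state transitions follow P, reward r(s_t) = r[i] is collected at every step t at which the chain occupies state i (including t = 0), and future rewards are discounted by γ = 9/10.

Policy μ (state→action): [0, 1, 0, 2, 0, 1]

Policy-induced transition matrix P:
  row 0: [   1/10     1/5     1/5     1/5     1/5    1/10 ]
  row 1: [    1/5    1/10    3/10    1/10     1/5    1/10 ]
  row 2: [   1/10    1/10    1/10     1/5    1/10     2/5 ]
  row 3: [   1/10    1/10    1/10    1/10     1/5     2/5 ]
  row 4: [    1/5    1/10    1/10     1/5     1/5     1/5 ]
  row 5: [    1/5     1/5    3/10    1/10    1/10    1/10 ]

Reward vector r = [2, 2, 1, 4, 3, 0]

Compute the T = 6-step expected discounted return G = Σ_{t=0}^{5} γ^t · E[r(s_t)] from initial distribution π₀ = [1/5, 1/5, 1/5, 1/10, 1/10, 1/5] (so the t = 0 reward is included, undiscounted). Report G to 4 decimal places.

G = 8.4969

t=0: π = [0.2000, 0.2000, 0.2000, 0.1000, 0.1000, 0.2000], E[r] = 1.7000, γ^t·E[r] = 1.700000, running G = 1.700000
t=1: π = [0.1500, 0.1400, 0.2000, 0.1500, 0.1600, 0.2000], E[r] = 1.8600, γ^t·E[r] = 1.674000, running G = 3.374000
t=2: π = [0.1500, 0.1350, 0.1830, 0.1510, 0.1600, 0.2210], E[r] = 1.8370, γ^t·E[r] = 1.487970, running G = 4.861970
t=3: π = [0.1516, 0.1371, 0.1862, 0.1493, 0.1596, 0.2162], E[r] = 1.8396, γ^t·E[r] = 1.341068, running G = 6.203038
t=4: π = [0.1513, 0.1368, 0.1858, 0.1497, 0.1598, 0.2166], E[r] = 1.8402, γ^t·E[r] = 1.207355, running G = 7.410394
t=5: π = [0.1513, 0.1368, 0.1858, 0.1497, 0.1598, 0.2166], E[r] = 1.8400, γ^t·E[r] = 1.086523, running G = 8.496916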